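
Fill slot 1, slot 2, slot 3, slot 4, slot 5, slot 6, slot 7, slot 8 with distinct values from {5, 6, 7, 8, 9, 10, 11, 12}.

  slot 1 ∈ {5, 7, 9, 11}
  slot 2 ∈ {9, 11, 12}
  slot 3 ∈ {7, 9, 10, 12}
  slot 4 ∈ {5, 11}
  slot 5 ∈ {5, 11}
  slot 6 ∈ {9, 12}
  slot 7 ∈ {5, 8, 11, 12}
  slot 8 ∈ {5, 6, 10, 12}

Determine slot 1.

The 8 variables draw from only 8 values {5, 6, 7, 8, 9, 10, 11, 12}, so each is used; only slot 8 can be 6, hence slot 8 = 6.
The 7 still-open variables together cover exactly {5, 7, 8, 9, 10, 11, 12} — 7 values for 7 variables — and 8 appears only in slot 7's list, so slot 7 = 8.
The 6 still-open variables together cover exactly {5, 7, 9, 10, 11, 12} — 6 values for 6 variables — and 10 appears only in slot 3's list, so slot 3 = 10.
The 5 still-open variables together cover exactly {5, 7, 9, 11, 12} — 5 values for 5 variables — and 7 appears only in slot 1's list, so slot 1 = 7.

7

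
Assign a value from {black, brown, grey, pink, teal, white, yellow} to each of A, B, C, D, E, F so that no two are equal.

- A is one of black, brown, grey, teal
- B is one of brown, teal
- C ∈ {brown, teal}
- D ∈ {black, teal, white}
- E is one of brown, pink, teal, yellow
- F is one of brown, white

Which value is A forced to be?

B and C share exactly the 2 values {brown, teal}; by pigeonhole those values go to them, so strike brown, teal from A, D, E, F.
F's domain is down to {white}, so F = white. So D can't be white.
That leaves D = black. So A can't be black.
So A = grey.

grey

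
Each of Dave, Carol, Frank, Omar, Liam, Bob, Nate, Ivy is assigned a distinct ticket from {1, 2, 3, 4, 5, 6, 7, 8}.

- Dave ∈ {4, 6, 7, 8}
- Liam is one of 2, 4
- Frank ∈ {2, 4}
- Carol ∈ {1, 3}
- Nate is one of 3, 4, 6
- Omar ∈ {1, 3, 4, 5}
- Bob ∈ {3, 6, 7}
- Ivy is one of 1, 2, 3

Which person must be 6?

Among the 8 variables, 5 fits only Omar (and all 8 values in {1, 2, 3, 4, 5, 6, 7, 8} must be used), so Omar = 5.
The 7 still-open variables draw from only 7 values {1, 2, 3, 4, 6, 7, 8}, so each is used; only Dave can be 8, hence Dave = 8.
The 6 still-open variables together cover exactly {1, 2, 3, 4, 6, 7} — 6 values for 6 variables — and 7 appears only in Bob's list, so Bob = 7.
The 5 still-open variables draw from only 5 values {1, 2, 3, 4, 6}, so each is used; only Nate can be 6, hence Nate = 6.

Nate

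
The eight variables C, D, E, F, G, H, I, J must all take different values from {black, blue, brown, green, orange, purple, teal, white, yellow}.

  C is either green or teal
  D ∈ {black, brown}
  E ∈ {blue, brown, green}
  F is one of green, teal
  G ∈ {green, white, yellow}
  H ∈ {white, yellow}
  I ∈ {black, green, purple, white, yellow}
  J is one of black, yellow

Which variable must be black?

Among the 8 variables, blue fits only E (and all 8 values in {black, blue, brown, green, purple, teal, white, yellow} must be used), so E = blue.
Among the 7 still-open variables, brown fits only D (and all 7 values in {black, brown, green, purple, teal, white, yellow} must be used), so D = brown.
Among the 6 still-open variables, purple fits only I (and all 6 values in {black, green, purple, teal, white, yellow} must be used), so I = purple.
The 5 still-open variables draw from only 5 values {black, green, teal, white, yellow}, so each is used; only J can be black, hence J = black.

J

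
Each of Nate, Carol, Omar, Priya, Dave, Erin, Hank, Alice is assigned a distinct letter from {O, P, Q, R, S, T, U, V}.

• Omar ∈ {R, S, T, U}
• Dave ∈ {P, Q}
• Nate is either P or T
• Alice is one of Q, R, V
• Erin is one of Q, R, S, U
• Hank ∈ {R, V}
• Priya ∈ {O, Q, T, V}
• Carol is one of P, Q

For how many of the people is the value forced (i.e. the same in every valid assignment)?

The 8 variables draw from only 8 values {O, P, Q, R, S, T, U, V}, so each is used; only Priya can be O, hence Priya = O.
Carol and Dave between them cover only {P, Q} — a naked pair. Remove those values from Nate, Erin, Alice.
Nate has just one choice, so Nate = T. Remove T from Omar.
Hank and Alice between them cover only {R, V} — a naked pair. Remove those values from Omar, Erin.
Determined: Nate=T, Priya=O. The other people each still have more than one consistent value. That makes 2.

2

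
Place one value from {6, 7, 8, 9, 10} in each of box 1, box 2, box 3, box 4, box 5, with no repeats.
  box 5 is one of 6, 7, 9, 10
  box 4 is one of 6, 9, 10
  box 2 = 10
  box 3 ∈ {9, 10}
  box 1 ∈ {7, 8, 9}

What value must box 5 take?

7

box 2's domain is down to {10}, so box 2 = 10. So box 3, box 4, box 5 can't be 10.
box 3's domain is down to {9}, so box 3 = 9. Eliminate 9 elsewhere: box 1, box 4, box 5.
box 4 has just one choice, so box 4 = 6. Remove 6 from box 5.
So box 5 = 7.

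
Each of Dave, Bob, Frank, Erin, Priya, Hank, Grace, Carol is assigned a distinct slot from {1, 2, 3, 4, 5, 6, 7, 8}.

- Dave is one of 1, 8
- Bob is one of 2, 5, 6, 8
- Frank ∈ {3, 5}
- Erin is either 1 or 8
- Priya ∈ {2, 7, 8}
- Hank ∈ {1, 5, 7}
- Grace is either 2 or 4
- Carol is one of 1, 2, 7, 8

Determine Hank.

5

The 8 variables draw from only 8 values {1, 2, 3, 4, 5, 6, 7, 8}, so each is used; only Frank can be 3, hence Frank = 3.
The 7 still-open variables draw from only 7 values {1, 2, 4, 5, 6, 7, 8}, so each is used; only Grace can be 4, hence Grace = 4.
Among the 6 still-open variables, 6 fits only Bob (and all 6 values in {1, 2, 5, 6, 7, 8} must be used), so Bob = 6.
Among the 5 still-open variables, 5 fits only Hank (and all 5 values in {1, 2, 5, 7, 8} must be used), so Hank = 5.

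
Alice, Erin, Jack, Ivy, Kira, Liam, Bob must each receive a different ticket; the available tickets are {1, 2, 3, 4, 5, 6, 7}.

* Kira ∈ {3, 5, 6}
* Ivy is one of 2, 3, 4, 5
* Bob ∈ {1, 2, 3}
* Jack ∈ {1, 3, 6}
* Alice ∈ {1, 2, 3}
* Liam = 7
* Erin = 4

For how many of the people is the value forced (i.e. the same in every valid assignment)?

Erin has just one choice, so Erin = 4. So Ivy can't be 4.
Liam has just one choice, so Liam = 7.
Determined: Erin=4, Liam=7. The other people each still have more than one consistent value. That makes 2.

2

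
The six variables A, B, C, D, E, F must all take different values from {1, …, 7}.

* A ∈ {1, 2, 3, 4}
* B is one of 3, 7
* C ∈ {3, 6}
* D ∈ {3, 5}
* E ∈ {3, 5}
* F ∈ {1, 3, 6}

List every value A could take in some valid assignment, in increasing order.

The 2 variables D and E are confined to {3, 5}, which locks those values in; drop them from A, B, C, F.
That leaves B = 7.
That leaves C = 6. Strike 6 from F.
That leaves F = 1. So A can't be 1.
No further eliminations apply; A can still be any of 2, 4.

2, 4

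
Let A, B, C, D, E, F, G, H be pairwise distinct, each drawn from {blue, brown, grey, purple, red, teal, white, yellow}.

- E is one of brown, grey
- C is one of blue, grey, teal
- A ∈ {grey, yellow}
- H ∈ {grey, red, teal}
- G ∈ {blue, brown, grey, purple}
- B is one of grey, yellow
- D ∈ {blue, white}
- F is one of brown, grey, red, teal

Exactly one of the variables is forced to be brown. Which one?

Among the 8 variables, purple fits only G (and all 8 values in {blue, brown, grey, purple, red, teal, white, yellow} must be used), so G = purple.
The 7 still-open variables draw from only 7 values {blue, brown, grey, red, teal, white, yellow}, so each is used; only D can be white, hence D = white.
Among the 6 still-open variables, blue fits only C (and all 6 values in {blue, brown, grey, red, teal, yellow} must be used), so C = blue.
A and B share exactly the 2 values {grey, yellow}; by pigeonhole those values go to them, so strike grey, yellow from E, F, H.
So brown goes to E.

E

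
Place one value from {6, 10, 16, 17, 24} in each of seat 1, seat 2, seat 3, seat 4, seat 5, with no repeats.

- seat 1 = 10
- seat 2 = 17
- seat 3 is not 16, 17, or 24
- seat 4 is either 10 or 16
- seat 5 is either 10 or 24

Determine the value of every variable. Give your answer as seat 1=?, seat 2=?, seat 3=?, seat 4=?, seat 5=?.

seat 1's domain is down to {10}, so seat 1 = 10. Eliminate 10 elsewhere: seat 3, seat 4, seat 5.
seat 2 has just one choice, so seat 2 = 17.
seat 3 has just one choice, so seat 3 = 6.
seat 4 has just one choice, so seat 4 = 16.
seat 5 must be 24 (only option left).

seat 1=10, seat 2=17, seat 3=6, seat 4=16, seat 5=24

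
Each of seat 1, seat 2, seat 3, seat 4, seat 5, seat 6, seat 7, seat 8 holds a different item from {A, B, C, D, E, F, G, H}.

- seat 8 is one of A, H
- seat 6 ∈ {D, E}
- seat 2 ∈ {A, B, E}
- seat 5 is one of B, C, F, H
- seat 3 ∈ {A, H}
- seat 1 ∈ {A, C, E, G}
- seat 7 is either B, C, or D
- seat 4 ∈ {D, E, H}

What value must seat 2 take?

B

The 8 variables draw from only 8 values {A, B, C, D, E, F, G, H}, so each is used; only seat 5 can be F, hence seat 5 = F.
Among the 7 still-open variables, G fits only seat 1 (and all 7 values in {A, B, C, D, E, G, H} must be used), so seat 1 = G.
The 6 still-open variables draw from only 6 values {A, B, C, D, E, H}, so each is used; only seat 7 can be C, hence seat 7 = C.
Among the 5 still-open variables, B fits only seat 2 (and all 5 values in {A, B, D, E, H} must be used), so seat 2 = B.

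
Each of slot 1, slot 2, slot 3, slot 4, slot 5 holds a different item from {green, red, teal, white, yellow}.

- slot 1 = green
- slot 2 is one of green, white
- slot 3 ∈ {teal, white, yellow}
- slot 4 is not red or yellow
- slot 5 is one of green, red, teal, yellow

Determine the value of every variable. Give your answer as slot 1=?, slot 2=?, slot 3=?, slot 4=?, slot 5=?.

slot 1 must be green (only option left). So slot 2, slot 4, slot 5 can't be green.
slot 2 has just one choice, so slot 2 = white. Remove white from slot 3, slot 4.
slot 4 has just one choice, so slot 4 = teal. So slot 3, slot 5 can't be teal.
slot 3's domain is down to {yellow}, so slot 3 = yellow. Eliminate yellow elsewhere: slot 5.
slot 5 has just one choice, so slot 5 = red.

slot 1=green, slot 2=white, slot 3=yellow, slot 4=teal, slot 5=red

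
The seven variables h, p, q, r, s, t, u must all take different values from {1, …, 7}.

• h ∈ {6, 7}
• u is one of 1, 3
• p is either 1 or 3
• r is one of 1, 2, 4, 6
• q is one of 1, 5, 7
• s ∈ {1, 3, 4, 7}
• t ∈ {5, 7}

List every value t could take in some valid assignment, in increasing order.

5, 7

The 7 variables together cover exactly {1, 2, 3, 4, 5, 6, 7} — 7 values for 7 variables — and 2 appears only in r's list, so r = 2.
Among the 6 still-open variables, 4 fits only s (and all 6 values in {1, 3, 4, 5, 6, 7} must be used), so s = 4.
Among the 5 still-open variables, 6 fits only h (and all 5 values in {1, 3, 5, 6, 7} must be used), so h = 6.
The 2 variables p and u are confined to {1, 3}, which locks those values in; drop them from q.
No further eliminations apply; t can still be any of 5, 7.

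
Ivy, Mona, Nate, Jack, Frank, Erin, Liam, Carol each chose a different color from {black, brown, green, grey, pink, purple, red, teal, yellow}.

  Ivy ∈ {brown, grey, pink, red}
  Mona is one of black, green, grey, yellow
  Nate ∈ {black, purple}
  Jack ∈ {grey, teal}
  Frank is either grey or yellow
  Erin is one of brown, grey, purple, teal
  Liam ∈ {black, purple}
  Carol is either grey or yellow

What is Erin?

The 2 variables Nate and Liam are confined to {black, purple}, which locks those values in; drop them from Mona, Erin.
Frank and Carol share exactly the 2 values {grey, yellow}; by pigeonhole those values go to them, so strike grey, yellow from Ivy, Mona, Jack, Erin.
That leaves Mona = green.
Jack must be teal (only option left). So Erin can't be teal.
So Erin = brown.

brown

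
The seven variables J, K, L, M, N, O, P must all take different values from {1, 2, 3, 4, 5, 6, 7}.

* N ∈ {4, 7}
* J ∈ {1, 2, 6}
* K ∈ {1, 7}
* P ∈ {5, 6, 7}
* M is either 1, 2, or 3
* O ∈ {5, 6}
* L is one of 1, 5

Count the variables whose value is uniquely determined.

Among the 7 variables, 3 fits only M (and all 7 values in {1, 2, 3, 4, 5, 6, 7} must be used), so M = 3.
The 6 still-open variables draw from only 6 values {1, 2, 4, 5, 6, 7}, so each is used; only J can be 2, hence J = 2.
The 5 still-open variables together cover exactly {1, 4, 5, 6, 7} — 5 values for 5 variables — and 4 appears only in N's list, so N = 4.
Determined: J=2, M=3, N=4. The other variables each still have more than one consistent value. That makes 3.

3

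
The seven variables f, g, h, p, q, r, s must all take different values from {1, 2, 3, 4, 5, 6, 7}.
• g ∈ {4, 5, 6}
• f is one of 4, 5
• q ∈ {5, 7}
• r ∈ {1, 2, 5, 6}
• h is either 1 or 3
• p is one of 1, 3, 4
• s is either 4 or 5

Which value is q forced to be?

7

Among the 7 variables, 2 fits only r (and all 7 values in {1, 2, 3, 4, 5, 6, 7} must be used), so r = 2.
The 6 still-open variables draw from only 6 values {1, 3, 4, 5, 6, 7}, so each is used; only g can be 6, hence g = 6.
The 5 still-open variables together cover exactly {1, 3, 4, 5, 7} — 5 values for 5 variables — and 7 appears only in q's list, so q = 7.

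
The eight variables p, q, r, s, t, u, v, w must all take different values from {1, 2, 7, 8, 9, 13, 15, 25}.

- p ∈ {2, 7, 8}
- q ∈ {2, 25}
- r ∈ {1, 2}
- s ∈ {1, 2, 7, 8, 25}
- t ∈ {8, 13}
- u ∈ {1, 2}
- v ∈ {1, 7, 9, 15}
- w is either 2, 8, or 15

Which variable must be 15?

w

The 8 variables together cover exactly {1, 2, 7, 8, 9, 13, 15, 25} — 8 values for 8 variables — and 9 appears only in v's list, so v = 9.
The 7 still-open variables together cover exactly {1, 2, 7, 8, 13, 15, 25} — 7 values for 7 variables — and 13 appears only in t's list, so t = 13.
Among the 6 still-open variables, 15 fits only w (and all 6 values in {1, 2, 7, 8, 15, 25} must be used), so w = 15.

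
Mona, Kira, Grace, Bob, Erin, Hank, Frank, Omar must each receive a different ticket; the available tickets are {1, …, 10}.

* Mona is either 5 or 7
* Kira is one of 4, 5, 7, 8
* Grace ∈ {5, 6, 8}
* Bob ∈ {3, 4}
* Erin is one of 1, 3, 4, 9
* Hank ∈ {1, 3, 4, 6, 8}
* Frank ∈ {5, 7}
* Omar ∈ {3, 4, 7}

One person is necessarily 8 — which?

Kira

The 8 variables draw from only 8 values {1, 3, 4, 5, 6, 7, 8, 9}, so each is used; only Erin can be 9, hence Erin = 9.
Among the 7 still-open variables, 1 fits only Hank (and all 7 values in {1, 3, 4, 5, 6, 7, 8} must be used), so Hank = 1.
The 6 still-open variables together cover exactly {3, 4, 5, 6, 7, 8} — 6 values for 6 variables — and 6 appears only in Grace's list, so Grace = 6.
The 5 still-open variables together cover exactly {3, 4, 5, 7, 8} — 5 values for 5 variables — and 8 appears only in Kira's list, so Kira = 8.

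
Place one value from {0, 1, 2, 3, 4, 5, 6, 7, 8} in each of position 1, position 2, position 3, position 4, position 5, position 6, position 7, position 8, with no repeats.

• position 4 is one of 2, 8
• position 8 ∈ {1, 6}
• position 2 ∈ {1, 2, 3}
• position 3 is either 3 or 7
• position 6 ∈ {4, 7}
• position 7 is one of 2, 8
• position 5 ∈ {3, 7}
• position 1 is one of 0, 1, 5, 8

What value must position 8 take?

The 2 variables position 3 and position 5 are confined to {3, 7}, which locks those values in; drop them from position 2, position 6.
position 6 must be 4 (only option left).
position 4 and position 7 share exactly the 2 values {2, 8}; by pigeonhole those values go to them, so strike 2, 8 from position 1, position 2.
position 2 must be 1 (only option left). Eliminate 1 elsewhere: position 1, position 8.
So position 8 = 6.

6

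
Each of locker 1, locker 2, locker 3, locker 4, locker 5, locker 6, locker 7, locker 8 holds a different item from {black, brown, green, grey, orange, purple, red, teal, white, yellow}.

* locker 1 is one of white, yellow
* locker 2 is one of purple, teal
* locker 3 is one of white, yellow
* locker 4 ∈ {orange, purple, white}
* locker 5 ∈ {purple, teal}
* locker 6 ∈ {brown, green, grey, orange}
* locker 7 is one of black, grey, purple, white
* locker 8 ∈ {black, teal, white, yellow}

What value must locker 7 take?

grey

locker 1 and locker 3 between them cover only {white, yellow} — a naked pair. Remove those values from locker 4, locker 7, locker 8.
locker 2 and locker 5 share exactly the 2 values {purple, teal}; by pigeonhole those values go to them, so strike purple, teal from locker 4, locker 7, locker 8.
locker 4 must be orange (only option left). Strike orange from locker 6.
locker 8 must be black (only option left). So locker 7 can't be black.
So locker 7 = grey.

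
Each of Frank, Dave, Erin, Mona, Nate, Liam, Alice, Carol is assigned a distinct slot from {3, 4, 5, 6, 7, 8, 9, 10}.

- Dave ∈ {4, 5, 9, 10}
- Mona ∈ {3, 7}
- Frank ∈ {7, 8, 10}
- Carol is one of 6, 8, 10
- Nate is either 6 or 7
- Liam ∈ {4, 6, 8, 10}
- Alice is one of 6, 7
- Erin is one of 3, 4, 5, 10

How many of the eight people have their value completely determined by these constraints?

Among the 8 variables, 9 fits only Dave (and all 8 values in {3, 4, 5, 6, 7, 8, 9, 10} must be used), so Dave = 9.
The 7 still-open variables draw from only 7 values {3, 4, 5, 6, 7, 8, 10}, so each is used; only Erin can be 5, hence Erin = 5.
The 6 still-open variables draw from only 6 values {3, 4, 6, 7, 8, 10}, so each is used; only Mona can be 3, hence Mona = 3.
Among the 5 still-open variables, 4 fits only Liam (and all 5 values in {4, 6, 7, 8, 10} must be used), so Liam = 4.
The 2 variables Nate and Alice are confined to {6, 7}, which locks those values in; drop them from Frank, Carol.
Determined: Dave=9, Erin=5, Mona=3, Liam=4. The other people each still have more than one consistent value. That makes 4.

4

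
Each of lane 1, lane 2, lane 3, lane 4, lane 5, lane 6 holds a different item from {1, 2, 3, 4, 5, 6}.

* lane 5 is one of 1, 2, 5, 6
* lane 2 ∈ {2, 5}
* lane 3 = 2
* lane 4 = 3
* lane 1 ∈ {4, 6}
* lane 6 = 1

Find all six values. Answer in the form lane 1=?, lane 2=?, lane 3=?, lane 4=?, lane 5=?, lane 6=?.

lane 3 must be 2 (only option left). Strike 2 from lane 2, lane 5.
That leaves lane 4 = 3.
That leaves lane 6 = 1. Remove 1 from lane 5.
lane 2 has just one choice, so lane 2 = 5. So lane 5 can't be 5.
lane 5 must be 6 (only option left). Strike 6 from lane 1.
lane 1's domain is down to {4}, so lane 1 = 4.

lane 1=4, lane 2=5, lane 3=2, lane 4=3, lane 5=6, lane 6=1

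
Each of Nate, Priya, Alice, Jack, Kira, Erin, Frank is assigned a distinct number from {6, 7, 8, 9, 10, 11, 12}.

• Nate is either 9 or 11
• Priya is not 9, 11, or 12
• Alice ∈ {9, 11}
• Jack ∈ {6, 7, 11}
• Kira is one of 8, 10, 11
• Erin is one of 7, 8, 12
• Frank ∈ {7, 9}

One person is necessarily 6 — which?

The 7 variables draw from only 7 values {6, 7, 8, 9, 10, 11, 12}, so each is used; only Erin can be 12, hence Erin = 12.
Nate and Alice share exactly the 2 values {9, 11}; by pigeonhole those values go to them, so strike 9, 11 from Jack, Kira, Frank.
Frank must be 7 (only option left). So Priya, Jack can't be 7.
So 6 goes to Jack.

Jack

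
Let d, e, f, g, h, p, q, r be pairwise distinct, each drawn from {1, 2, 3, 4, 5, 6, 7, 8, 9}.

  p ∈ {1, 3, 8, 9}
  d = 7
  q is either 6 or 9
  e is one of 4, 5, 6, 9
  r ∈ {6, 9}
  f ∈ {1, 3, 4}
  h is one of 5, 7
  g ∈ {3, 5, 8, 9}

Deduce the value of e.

4

d has just one choice, so d = 7. Remove 7 from h.
h's domain is down to {5}, so h = 5. So e, g can't be 5.
The 2 variables q and r are confined to {6, 9}, which locks those values in; drop them from e, g, p.
So e = 4.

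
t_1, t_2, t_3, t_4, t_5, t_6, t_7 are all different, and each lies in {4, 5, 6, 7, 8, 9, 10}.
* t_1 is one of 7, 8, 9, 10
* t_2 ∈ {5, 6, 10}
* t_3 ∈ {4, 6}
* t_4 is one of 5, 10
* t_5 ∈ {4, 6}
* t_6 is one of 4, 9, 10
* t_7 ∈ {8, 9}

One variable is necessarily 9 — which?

t_6

Among the 7 variables, 7 fits only t_1 (and all 7 values in {4, 5, 6, 7, 8, 9, 10} must be used), so t_1 = 7.
The 6 still-open variables draw from only 6 values {4, 5, 6, 8, 9, 10}, so each is used; only t_7 can be 8, hence t_7 = 8.
The 5 still-open variables draw from only 5 values {4, 5, 6, 9, 10}, so each is used; only t_6 can be 9, hence t_6 = 9.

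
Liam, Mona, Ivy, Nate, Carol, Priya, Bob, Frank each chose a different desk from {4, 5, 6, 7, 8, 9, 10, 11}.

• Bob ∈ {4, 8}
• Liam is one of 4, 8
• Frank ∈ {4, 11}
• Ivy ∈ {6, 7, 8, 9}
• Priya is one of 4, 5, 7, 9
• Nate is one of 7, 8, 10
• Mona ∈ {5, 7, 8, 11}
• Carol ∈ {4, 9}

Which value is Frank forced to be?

The 8 variables draw from only 8 values {4, 5, 6, 7, 8, 9, 10, 11}, so each is used; only Ivy can be 6, hence Ivy = 6.
The 7 still-open variables together cover exactly {4, 5, 7, 8, 9, 10, 11} — 7 values for 7 variables — and 10 appears only in Nate's list, so Nate = 10.
The 2 variables Liam and Bob are confined to {4, 8}, which locks those values in; drop them from Mona, Carol, Priya, Frank.
So Frank = 11.

11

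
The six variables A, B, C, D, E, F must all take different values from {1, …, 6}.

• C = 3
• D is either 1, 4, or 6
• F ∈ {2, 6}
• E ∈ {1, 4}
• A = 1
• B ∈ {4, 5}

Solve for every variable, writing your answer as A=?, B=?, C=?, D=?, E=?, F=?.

A must be 1 (only option left). Remove 1 from D, E.
C has just one choice, so C = 3.
That leaves E = 4. So B, D can't be 4.
That leaves B = 5.
D's domain is down to {6}, so D = 6. Eliminate 6 elsewhere: F.
F has just one choice, so F = 2.

A=1, B=5, C=3, D=6, E=4, F=2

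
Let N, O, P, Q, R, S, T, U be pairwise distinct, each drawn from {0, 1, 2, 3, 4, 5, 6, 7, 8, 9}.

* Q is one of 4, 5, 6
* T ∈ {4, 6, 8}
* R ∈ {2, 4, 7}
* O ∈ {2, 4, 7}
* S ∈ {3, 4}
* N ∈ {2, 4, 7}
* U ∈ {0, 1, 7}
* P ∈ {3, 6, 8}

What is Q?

5

The 3 variables N, O, R are confined to {2, 4, 7}, which locks those values in; drop them from Q, S, T, U.
S's domain is down to {3}, so S = 3. Eliminate 3 elsewhere: P.
P and T between them cover only {6, 8} — a naked pair. Remove those values from Q.
So Q = 5.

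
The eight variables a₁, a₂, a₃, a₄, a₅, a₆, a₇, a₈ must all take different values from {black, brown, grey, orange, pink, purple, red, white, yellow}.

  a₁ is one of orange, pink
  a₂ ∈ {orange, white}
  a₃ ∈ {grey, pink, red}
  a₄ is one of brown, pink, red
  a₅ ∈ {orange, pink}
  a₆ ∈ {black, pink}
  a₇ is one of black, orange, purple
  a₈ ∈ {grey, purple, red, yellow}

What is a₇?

The 2 variables a₁ and a₅ are confined to {orange, pink}, which locks those values in; drop them from a₂, a₃, a₄, a₆, a₇.
That leaves a₂ = white.
a₆ must be black (only option left). Strike black from a₇.
So a₇ = purple.

purple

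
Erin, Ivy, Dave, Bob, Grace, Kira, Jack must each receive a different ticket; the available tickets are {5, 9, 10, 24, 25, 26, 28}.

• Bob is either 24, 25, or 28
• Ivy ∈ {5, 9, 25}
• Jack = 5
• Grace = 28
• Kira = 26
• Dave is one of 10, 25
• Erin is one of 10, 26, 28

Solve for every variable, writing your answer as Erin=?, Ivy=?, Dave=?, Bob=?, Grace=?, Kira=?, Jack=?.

Erin=10, Ivy=9, Dave=25, Bob=24, Grace=28, Kira=26, Jack=5

Grace's domain is down to {28}, so Grace = 28. So Erin, Bob can't be 28.
Kira's domain is down to {26}, so Kira = 26. Remove 26 from Erin.
Jack must be 5 (only option left). So Ivy can't be 5.
Erin's domain is down to {10}, so Erin = 10. Remove 10 from Dave.
Dave must be 25 (only option left). So Ivy, Bob can't be 25.
Bob has just one choice, so Bob = 24.
Ivy has just one choice, so Ivy = 9.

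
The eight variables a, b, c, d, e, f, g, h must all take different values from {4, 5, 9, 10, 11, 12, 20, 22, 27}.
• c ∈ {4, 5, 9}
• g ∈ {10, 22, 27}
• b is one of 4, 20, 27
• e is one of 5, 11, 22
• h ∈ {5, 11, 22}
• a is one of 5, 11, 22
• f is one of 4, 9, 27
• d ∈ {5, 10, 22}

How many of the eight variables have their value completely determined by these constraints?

The 8 variables draw from only 8 values {4, 5, 9, 10, 11, 20, 22, 27}, so each is used; only b can be 20, hence b = 20.
The 3 variables a, e, h are confined to {5, 11, 22}, which locks those values in; drop them from c, d, g.
d's domain is down to {10}, so d = 10. Eliminate 10 elsewhere: g.
g's domain is down to {27}, so g = 27. Eliminate 27 elsewhere: f.
Determined: b=20, d=10, g=27. The other variables each still have more than one consistent value. That makes 3.

3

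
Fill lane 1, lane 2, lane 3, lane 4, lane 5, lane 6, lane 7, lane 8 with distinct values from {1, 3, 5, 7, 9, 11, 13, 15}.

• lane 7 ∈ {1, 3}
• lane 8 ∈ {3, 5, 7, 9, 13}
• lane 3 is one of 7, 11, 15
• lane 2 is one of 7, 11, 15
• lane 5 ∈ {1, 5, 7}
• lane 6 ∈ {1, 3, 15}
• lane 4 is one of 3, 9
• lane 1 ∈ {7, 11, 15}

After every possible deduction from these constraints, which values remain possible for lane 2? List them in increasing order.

7, 11, 15

Among the 8 variables, 13 fits only lane 8 (and all 8 values in {1, 3, 5, 7, 9, 11, 13, 15} must be used), so lane 8 = 13.
Among the 7 still-open variables, 5 fits only lane 5 (and all 7 values in {1, 3, 5, 7, 9, 11, 15} must be used), so lane 5 = 5.
Among the 6 still-open variables, 9 fits only lane 4 (and all 6 values in {1, 3, 7, 9, 11, 15} must be used), so lane 4 = 9.
The 3 variables lane 1, lane 2, lane 3 are confined to {7, 11, 15}, which locks those values in; drop them from lane 6.
No further eliminations apply; lane 2 can still be any of 7, 11, 15.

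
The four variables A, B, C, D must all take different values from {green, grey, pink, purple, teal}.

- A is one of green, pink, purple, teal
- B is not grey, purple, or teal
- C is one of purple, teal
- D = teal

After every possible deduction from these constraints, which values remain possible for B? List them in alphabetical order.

D must be teal (only option left). Remove teal from A, C.
C has just one choice, so C = purple. So A can't be purple.
No further eliminations apply; B can still be any of green, pink.

green, pink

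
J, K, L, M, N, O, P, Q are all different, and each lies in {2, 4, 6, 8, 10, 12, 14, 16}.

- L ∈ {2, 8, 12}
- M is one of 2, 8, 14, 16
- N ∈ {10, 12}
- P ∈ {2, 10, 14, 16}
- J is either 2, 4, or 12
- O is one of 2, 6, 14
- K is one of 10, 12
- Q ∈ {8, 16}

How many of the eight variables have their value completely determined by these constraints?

2

The 8 variables together cover exactly {2, 4, 6, 8, 10, 12, 14, 16} — 8 values for 8 variables — and 4 appears only in J's list, so J = 4.
The 7 still-open variables draw from only 7 values {2, 6, 8, 10, 12, 14, 16}, so each is used; only O can be 6, hence O = 6.
K and N share exactly the 2 values {10, 12}; by pigeonhole those values go to them, so strike 10, 12 from L, P.
Determined: J=4, O=6. The other variables each still have more than one consistent value. That makes 2.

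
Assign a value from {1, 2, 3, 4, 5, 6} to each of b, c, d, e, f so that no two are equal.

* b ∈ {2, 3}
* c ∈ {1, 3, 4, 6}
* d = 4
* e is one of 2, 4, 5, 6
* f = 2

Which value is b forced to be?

d has just one choice, so d = 4. Remove 4 from c, e.
f must be 2 (only option left). Remove 2 from b, e.
So b = 3.

3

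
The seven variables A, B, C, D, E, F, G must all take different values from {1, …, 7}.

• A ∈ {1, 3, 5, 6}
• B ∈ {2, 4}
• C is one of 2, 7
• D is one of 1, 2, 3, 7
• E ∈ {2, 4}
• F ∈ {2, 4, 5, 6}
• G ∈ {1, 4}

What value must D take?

3

B and E share exactly the 2 values {2, 4}; by pigeonhole those values go to them, so strike 2, 4 from C, D, F, G.
C must be 7 (only option left). So D can't be 7.
G has just one choice, so G = 1. Strike 1 from A, D.
So D = 3.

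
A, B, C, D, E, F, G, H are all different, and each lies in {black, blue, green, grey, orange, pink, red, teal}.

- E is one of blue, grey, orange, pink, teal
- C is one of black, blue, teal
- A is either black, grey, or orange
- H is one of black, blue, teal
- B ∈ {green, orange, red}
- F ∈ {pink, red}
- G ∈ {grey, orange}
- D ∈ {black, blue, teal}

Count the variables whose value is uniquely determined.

3

Among the 8 variables, green fits only B (and all 8 values in {black, blue, green, grey, orange, pink, red, teal} must be used), so B = green.
The 7 still-open variables together cover exactly {black, blue, grey, orange, pink, red, teal} — 7 values for 7 variables — and red appears only in F's list, so F = red.
The 6 still-open variables together cover exactly {black, blue, grey, orange, pink, teal} — 6 values for 6 variables — and pink appears only in E's list, so E = pink.
C, D, H between them cover only {black, blue, teal} — a naked triple. Remove those values from A.
Determined: B=green, E=pink, F=red. The other variables each still have more than one consistent value. That makes 3.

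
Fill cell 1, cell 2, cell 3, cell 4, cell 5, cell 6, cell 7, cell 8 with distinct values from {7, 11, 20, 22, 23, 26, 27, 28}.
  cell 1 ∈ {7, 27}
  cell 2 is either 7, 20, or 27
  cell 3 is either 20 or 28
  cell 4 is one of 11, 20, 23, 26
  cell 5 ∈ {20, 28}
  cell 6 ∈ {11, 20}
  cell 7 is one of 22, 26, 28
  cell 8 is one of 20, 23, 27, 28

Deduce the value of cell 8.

23

The 8 variables together cover exactly {7, 11, 20, 22, 23, 26, 27, 28} — 8 values for 8 variables — and 22 appears only in cell 7's list, so cell 7 = 22.
The 7 still-open variables draw from only 7 values {7, 11, 20, 23, 26, 27, 28}, so each is used; only cell 4 can be 26, hence cell 4 = 26.
The 6 still-open variables draw from only 6 values {7, 11, 20, 23, 27, 28}, so each is used; only cell 6 can be 11, hence cell 6 = 11.
The 5 still-open variables together cover exactly {7, 20, 23, 27, 28} — 5 values for 5 variables — and 23 appears only in cell 8's list, so cell 8 = 23.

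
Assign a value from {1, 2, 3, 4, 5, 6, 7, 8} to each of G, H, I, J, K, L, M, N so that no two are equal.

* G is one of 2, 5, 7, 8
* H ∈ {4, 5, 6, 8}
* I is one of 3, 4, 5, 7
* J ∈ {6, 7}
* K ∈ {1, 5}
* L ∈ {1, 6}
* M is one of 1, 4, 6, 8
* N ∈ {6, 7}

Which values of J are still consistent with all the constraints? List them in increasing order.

6, 7

The 8 variables draw from only 8 values {1, 2, 3, 4, 5, 6, 7, 8}, so each is used; only G can be 2, hence G = 2.
The 7 still-open variables draw from only 7 values {1, 3, 4, 5, 6, 7, 8}, so each is used; only I can be 3, hence I = 3.
J and N share exactly the 2 values {6, 7}; by pigeonhole those values go to them, so strike 6, 7 from H, L, M.
L has just one choice, so L = 1. Strike 1 from K, M.
K must be 5 (only option left). Strike 5 from H.
No further eliminations apply; J can still be any of 6, 7.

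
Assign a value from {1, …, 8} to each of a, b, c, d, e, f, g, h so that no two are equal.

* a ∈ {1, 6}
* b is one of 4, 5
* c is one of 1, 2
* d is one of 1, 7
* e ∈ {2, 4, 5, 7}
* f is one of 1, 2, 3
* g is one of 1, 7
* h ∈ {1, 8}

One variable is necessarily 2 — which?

Among the 8 variables, 3 fits only f (and all 8 values in {1, 2, 3, 4, 5, 6, 7, 8} must be used), so f = 3.
The 7 still-open variables together cover exactly {1, 2, 4, 5, 6, 7, 8} — 7 values for 7 variables — and 6 appears only in a's list, so a = 6.
The 6 still-open variables together cover exactly {1, 2, 4, 5, 7, 8} — 6 values for 6 variables — and 8 appears only in h's list, so h = 8.
d and g share exactly the 2 values {1, 7}; by pigeonhole those values go to them, so strike 1, 7 from c, e.

c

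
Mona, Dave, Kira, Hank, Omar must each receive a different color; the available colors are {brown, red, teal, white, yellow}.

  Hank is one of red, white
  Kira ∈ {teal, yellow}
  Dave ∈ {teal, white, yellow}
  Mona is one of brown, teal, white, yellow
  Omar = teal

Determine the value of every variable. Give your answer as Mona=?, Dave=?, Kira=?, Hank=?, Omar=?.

Omar must be teal (only option left). So Mona, Dave, Kira can't be teal.
Kira's domain is down to {yellow}, so Kira = yellow. So Mona, Dave can't be yellow.
Dave's domain is down to {white}, so Dave = white. Eliminate white elsewhere: Mona, Hank.
Hank must be red (only option left).
Mona must be brown (only option left).

Mona=brown, Dave=white, Kira=yellow, Hank=red, Omar=teal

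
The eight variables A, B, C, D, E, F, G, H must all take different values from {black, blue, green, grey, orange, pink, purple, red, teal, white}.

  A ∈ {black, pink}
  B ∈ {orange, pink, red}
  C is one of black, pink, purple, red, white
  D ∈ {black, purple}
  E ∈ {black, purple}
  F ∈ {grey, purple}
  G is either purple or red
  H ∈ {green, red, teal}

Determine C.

white

D and E share exactly the 2 values {black, purple}; by pigeonhole those values go to them, so strike black, purple from A, C, F, G.
That leaves A = pink. Remove pink from B, C.
F has just one choice, so F = grey.
G must be red (only option left). Remove red from B, C, H.
So C = white.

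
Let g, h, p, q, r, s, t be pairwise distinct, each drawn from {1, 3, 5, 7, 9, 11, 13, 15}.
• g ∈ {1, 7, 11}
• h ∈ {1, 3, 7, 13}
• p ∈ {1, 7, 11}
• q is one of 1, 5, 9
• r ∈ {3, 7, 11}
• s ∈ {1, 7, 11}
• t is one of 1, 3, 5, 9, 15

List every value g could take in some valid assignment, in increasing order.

1, 7, 11

g, p, s between them cover only {1, 7, 11} — a naked triple. Remove those values from h, q, r, t.
r has just one choice, so r = 3. Remove 3 from h, t.
That leaves h = 13.
No further eliminations apply; g can still be any of 1, 7, 11.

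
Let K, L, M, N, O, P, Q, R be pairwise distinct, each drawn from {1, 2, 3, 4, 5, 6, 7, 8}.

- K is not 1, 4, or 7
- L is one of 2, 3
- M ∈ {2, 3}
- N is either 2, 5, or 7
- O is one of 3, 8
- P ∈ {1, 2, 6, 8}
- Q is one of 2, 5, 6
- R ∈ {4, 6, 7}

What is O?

8

The 8 variables draw from only 8 values {1, 2, 3, 4, 5, 6, 7, 8}, so each is used; only P can be 1, hence P = 1.
Among the 7 still-open variables, 4 fits only R (and all 7 values in {2, 3, 4, 5, 6, 7, 8} must be used), so R = 4.
The 6 still-open variables together cover exactly {2, 3, 5, 6, 7, 8} — 6 values for 6 variables — and 7 appears only in N's list, so N = 7.
The 2 variables L and M are confined to {2, 3}, which locks those values in; drop them from K, O, Q.
So O = 8.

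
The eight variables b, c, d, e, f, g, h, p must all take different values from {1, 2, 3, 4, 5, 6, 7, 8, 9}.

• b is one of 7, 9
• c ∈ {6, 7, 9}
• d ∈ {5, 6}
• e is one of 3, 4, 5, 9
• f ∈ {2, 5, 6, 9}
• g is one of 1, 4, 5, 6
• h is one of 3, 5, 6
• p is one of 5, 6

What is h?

The 8 variables draw from only 8 values {1, 2, 3, 4, 5, 6, 7, 9}, so each is used; only g can be 1, hence g = 1.
The 7 still-open variables together cover exactly {2, 3, 4, 5, 6, 7, 9} — 7 values for 7 variables — and 2 appears only in f's list, so f = 2.
Among the 6 still-open variables, 4 fits only e (and all 6 values in {3, 4, 5, 6, 7, 9} must be used), so e = 4.
The 5 still-open variables draw from only 5 values {3, 5, 6, 7, 9}, so each is used; only h can be 3, hence h = 3.

3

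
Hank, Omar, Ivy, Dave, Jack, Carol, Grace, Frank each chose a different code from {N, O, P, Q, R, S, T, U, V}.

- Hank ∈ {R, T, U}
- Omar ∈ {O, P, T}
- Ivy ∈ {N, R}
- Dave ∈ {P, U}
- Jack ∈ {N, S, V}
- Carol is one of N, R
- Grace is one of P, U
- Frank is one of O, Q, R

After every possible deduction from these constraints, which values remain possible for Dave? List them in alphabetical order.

P, U

Ivy and Carol share exactly the 2 values {N, R}; by pigeonhole those values go to them, so strike N, R from Hank, Jack, Frank.
Dave and Grace share exactly the 2 values {P, U}; by pigeonhole those values go to them, so strike P, U from Hank, Omar.
Hank's domain is down to {T}, so Hank = T. Eliminate T elsewhere: Omar.
Omar must be O (only option left). Remove O from Frank.
Frank's domain is down to {Q}, so Frank = Q.
No further eliminations apply; Dave can still be any of P, U.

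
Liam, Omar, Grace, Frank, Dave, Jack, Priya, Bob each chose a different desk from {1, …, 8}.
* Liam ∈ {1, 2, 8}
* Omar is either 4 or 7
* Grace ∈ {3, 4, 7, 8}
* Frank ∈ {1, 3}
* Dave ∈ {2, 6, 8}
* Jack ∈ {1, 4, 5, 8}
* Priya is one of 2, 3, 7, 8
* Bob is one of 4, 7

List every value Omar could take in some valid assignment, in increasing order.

4, 7

The 8 variables draw from only 8 values {1, 2, 3, 4, 5, 6, 7, 8}, so each is used; only Jack can be 5, hence Jack = 5.
Among the 7 still-open variables, 6 fits only Dave (and all 7 values in {1, 2, 3, 4, 6, 7, 8} must be used), so Dave = 6.
Omar and Bob share exactly the 2 values {4, 7}; by pigeonhole those values go to them, so strike 4, 7 from Grace, Priya.
No further eliminations apply; Omar can still be any of 4, 7.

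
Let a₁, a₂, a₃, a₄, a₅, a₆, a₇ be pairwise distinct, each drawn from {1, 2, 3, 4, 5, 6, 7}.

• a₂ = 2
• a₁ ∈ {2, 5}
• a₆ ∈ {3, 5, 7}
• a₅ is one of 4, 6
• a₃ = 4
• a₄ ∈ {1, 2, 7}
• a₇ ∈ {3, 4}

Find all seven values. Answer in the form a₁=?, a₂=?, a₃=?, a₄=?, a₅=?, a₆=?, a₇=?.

a₁=5, a₂=2, a₃=4, a₄=1, a₅=6, a₆=7, a₇=3

a₂'s domain is down to {2}, so a₂ = 2. Eliminate 2 elsewhere: a₁, a₄.
That leaves a₃ = 4. So a₅, a₇ can't be 4.
a₅ has just one choice, so a₅ = 6.
a₇ must be 3 (only option left). Remove 3 from a₆.
a₁ must be 5 (only option left). Strike 5 from a₆.
a₆ has just one choice, so a₆ = 7. Remove 7 from a₄.
a₄'s domain is down to {1}, so a₄ = 1.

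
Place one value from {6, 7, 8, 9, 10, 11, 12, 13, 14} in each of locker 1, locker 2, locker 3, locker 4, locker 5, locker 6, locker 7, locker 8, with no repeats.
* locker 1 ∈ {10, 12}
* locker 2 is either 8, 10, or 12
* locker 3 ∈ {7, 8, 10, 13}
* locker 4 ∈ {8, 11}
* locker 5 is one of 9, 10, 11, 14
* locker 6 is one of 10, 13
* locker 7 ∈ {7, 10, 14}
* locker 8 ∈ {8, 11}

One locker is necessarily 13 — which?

locker 6

Among the 8 variables, 9 fits only locker 5 (and all 8 values in {7, 8, 9, 10, 11, 12, 13, 14} must be used), so locker 5 = 9.
The 7 still-open variables draw from only 7 values {7, 8, 10, 11, 12, 13, 14}, so each is used; only locker 7 can be 14, hence locker 7 = 14.
Among the 6 still-open variables, 7 fits only locker 3 (and all 6 values in {7, 8, 10, 11, 12, 13} must be used), so locker 3 = 7.
The 5 still-open variables together cover exactly {8, 10, 11, 12, 13} — 5 values for 5 variables — and 13 appears only in locker 6's list, so locker 6 = 13.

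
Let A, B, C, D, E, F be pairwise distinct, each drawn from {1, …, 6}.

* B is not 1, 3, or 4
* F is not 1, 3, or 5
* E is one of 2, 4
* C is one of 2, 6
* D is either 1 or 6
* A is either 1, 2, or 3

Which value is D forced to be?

The 6 variables draw from only 6 values {1, 2, 3, 4, 5, 6}, so each is used; only A can be 3, hence A = 3.
Among the 5 still-open variables, 1 fits only D (and all 5 values in {1, 2, 4, 5, 6} must be used), so D = 1.

1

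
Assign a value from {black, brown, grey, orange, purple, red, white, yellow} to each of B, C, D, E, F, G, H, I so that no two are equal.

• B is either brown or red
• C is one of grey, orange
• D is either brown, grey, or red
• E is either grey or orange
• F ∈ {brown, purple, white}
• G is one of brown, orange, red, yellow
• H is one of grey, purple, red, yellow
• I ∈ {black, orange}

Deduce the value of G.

yellow

The 8 variables together cover exactly {black, brown, grey, orange, purple, red, white, yellow} — 8 values for 8 variables — and black appears only in I's list, so I = black.
The 7 still-open variables together cover exactly {brown, grey, orange, purple, red, white, yellow} — 7 values for 7 variables — and white appears only in F's list, so F = white.
The 6 still-open variables together cover exactly {brown, grey, orange, purple, red, yellow} — 6 values for 6 variables — and purple appears only in H's list, so H = purple.
The 5 still-open variables together cover exactly {brown, grey, orange, red, yellow} — 5 values for 5 variables — and yellow appears only in G's list, so G = yellow.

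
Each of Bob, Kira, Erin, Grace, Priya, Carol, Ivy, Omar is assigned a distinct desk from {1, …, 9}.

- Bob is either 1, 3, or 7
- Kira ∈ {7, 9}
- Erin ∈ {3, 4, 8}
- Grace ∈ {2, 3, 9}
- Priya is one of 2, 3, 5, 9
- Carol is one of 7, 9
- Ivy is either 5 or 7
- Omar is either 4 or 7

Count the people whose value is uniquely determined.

4

The 8 variables together cover exactly {1, 2, 3, 4, 5, 7, 8, 9} — 8 values for 8 variables — and 1 appears only in Bob's list, so Bob = 1.
Among the 7 still-open variables, 8 fits only Erin (and all 7 values in {2, 3, 4, 5, 7, 8, 9} must be used), so Erin = 8.
The 6 still-open variables draw from only 6 values {2, 3, 4, 5, 7, 9}, so each is used; only Omar can be 4, hence Omar = 4.
Kira and Carol share exactly the 2 values {7, 9}; by pigeonhole those values go to them, so strike 7, 9 from Grace, Priya, Ivy.
That leaves Ivy = 5. So Priya can't be 5.
Determined: Bob=1, Erin=8, Ivy=5, Omar=4. The other people each still have more than one consistent value. That makes 4.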